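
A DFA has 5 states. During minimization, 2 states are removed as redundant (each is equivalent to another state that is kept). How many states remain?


Original DFA: 5 states
Redundant states removed: 2
Minimized states = original - removed
= 5 - 2
= 3

3


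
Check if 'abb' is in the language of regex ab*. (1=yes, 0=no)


Pattern: ab*
String: 'abb'
Pattern requires: exactly one 'a' followed by zero or more 'b's
First char is 'a' -> OK
Rest 'bb': all b's? Yes
Result: 1

1


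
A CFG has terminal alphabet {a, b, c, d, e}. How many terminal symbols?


Terminal symbols: a, b, c, d, e
Counting each: a (#1), b (#2), c (#3), d (#4), e (#5)
Total = 5

5


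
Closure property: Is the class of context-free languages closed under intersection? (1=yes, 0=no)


CFL closure properties:
  Closed under: union, concatenation, Kleene star
  NOT closed under: intersection, complement
Operation 'intersection' is in not-closed list -> No (not closed)

0


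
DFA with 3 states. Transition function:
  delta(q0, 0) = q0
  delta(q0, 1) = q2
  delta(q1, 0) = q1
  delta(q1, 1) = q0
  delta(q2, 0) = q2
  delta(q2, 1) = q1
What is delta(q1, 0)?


Looking up transition function:
delta(q1, 0) in the table
Row: q1, Column: 0
Result: q1

q1


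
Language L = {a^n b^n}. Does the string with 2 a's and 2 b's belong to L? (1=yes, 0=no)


Language requires equal numbers of a's and b's
PDA pushes for each 'a', pops for each 'b'
Number of a's = 2
Number of b's = 2
2 == 2 -> Accept

1


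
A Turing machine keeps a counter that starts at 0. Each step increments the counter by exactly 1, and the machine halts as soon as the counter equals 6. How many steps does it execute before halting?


Counter starts at 0. Counting sequence:
  Step 1: counter = 1
  Step 2: counter = 2
  Step 3: counter = 3
  Step 4: counter = 4
  Step 5: counter = 5
  Step 6: counter = 6
Counter reached 6 -> halt
Total steps = 6

6


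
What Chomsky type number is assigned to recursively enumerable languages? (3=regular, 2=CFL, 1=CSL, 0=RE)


Chomsky hierarchy levels:
  Type 3: Regular (DFA/NFA/regex)
  Type 2: Context-free (PDA)
  Type 1: Context-sensitive
  Type 0: Recursively enumerable (TM)
'recursively enumerable' corresponds to Type 0

0


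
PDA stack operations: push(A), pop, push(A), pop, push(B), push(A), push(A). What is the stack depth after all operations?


Tracing stack operations:
  push(A) -> stack = [A], depth=1
  pop -> removed A, stack = [], depth=0
  push(A) -> stack = [A], depth=1
  pop -> removed A, stack = [], depth=0
  push(B) -> stack = [B], depth=1
  push(A) -> stack = [B,A], depth=2
  push(A) -> stack = [B,A,A], depth=3
Final depth = 3

3


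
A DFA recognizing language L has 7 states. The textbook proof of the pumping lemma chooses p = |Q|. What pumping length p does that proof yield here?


Pumping lemma for regular languages (standard proof):
Take p = |Q|, the number of DFA states.
Any string of length >= |Q| passes through |Q|+1 states while reading its first |Q| symbols,
so by pigeonhole some state repeats, giving the loop that can be pumped.
Here |Q| = 7
Therefore the proof uses p = 7

7


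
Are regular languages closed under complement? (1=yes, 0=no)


Regular languages are closed under:
- Union (DFA product construction)
- Intersection (DFA product construction)
- Complement (swap accept/reject states)
- Concatenation (NFA construction)
- Kleene star (NFA construction)
complement is in this list
Therefore: closed

1


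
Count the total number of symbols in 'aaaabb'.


String: 'aaaabb'
Counting characters:
  'a' appears 4 time(s)
  'b' appears 2 time(s)
Total length = 4 + 2 = 6

6


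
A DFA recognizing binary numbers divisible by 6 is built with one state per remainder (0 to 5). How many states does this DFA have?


Divisibility by 6 is tracked via the remainder mod 6: 0, 1, ..., 5
The construction assigns one state to each remainder
Number of remainders = 6

6


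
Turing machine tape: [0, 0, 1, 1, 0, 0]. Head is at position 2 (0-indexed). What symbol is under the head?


Tape: [0, 0, 1, 1, 0, 0]
Positions: 0 1 2 3 4 5
Values:    0 0 1 1 0 0
Head at position 2
tape[2] = 1

1


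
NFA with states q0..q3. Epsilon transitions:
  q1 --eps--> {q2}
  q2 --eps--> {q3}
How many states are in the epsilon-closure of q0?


Starting from q0
Initialize closure = {q0}
q0 has no outgoing epsilon transitions -> nothing to add
Final closure: {q0}
Size = 1

1


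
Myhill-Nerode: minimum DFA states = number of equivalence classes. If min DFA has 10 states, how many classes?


Myhill-Nerode theorem:
Number of equivalence classes = number of states in minimal DFA
Minimal DFA states = 10
Therefore equivalence classes = 10

10


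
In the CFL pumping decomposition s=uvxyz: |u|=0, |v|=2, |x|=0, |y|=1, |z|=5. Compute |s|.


|s| = |u| + |v| + |x| + |y| + |z|
= 0 + 2 + 0 + 1 + 5
= 2 + 0 + 6
= 2 + 6
= 8

8


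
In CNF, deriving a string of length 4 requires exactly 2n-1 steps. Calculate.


Chomsky Normal Form derivation:
String length n = 4
Each step either:
  - Splits a nonterminal into two (n-1 such steps)
  - Converts a nonterminal to terminal (n such steps)
Total = (n-1) + n = 2n - 1
= 2(4) - 1
= 8 - 1
= 7

7


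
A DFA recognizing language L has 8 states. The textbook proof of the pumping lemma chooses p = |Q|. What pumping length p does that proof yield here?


Pumping lemma for regular languages (standard proof):
Take p = |Q|, the number of DFA states.
Any string of length >= |Q| passes through |Q|+1 states while reading its first |Q| symbols,
so by pigeonhole some state repeats, giving the loop that can be pumped.
Here |Q| = 8
Therefore the proof uses p = 8

8


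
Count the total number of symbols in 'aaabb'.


String: 'aaabb'
Counting characters:
  'a' appears 3 time(s)
  'b' appears 2 time(s)
Total length = 3 + 2 = 5

5


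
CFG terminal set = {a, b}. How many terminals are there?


Terminal symbols: a, b
Counting each: a (#1), b (#2)
Total = 2

2


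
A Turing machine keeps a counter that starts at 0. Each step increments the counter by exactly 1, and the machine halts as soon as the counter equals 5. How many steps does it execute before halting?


Counter starts at 0. Counting sequence:
  Step 1: counter = 1
  Step 2: counter = 2
  Step 3: counter = 3
  Step 4: counter = 4
  Step 5: counter = 5
Counter reached 5 -> halt
Total steps = 5

5


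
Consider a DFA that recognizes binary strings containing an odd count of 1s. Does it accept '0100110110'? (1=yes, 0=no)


DFA has 2 states: q_even (start, accept=no) and q_odd
Processing string '0100110110' character by character:
  Position 0: read '0', 1-count=0 -> q_even (no change)
  Position 1: read '1', 1-count=1 -> q_odd
  Position 2: read '0', 1-count=1 -> q_odd (no change)
  Position 3: read '0', 1-count=1 -> q_odd (no change)
  Position 4: read '1', 1-count=2 -> q_even
  Position 5: read '1', 1-count=3 -> q_odd
  Position 6: read '0', 1-count=3 -> q_odd (no change)
  Position 7: read '1', 1-count=4 -> q_even
  Position 8: read '1', 1-count=5 -> q_odd
  Position 9: read '0', 1-count=5 -> q_odd (no change)
Final state: q_odd, total 1s = 5 (odd); the DFA requires an odd count -> accept

1


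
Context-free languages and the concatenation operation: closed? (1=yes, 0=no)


CFL closure properties:
  Closed under: union, concatenation, Kleene star
  NOT closed under: intersection, complement
Operation 'concatenation' is in closed list -> Yes (closed)

1


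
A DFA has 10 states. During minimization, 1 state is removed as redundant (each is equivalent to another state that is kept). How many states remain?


Original DFA: 10 states
Redundant states removed: 1
Minimized states = original - removed
= 10 - 1
= 9

9


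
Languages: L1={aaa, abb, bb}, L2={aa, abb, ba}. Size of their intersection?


L1 = {aaa, abb, bb}
L2 = {aa, abb, ba}
Checking each string in L1 against L2:
  'aaa': in L2? No
  'abb': in L2? Yes
  'bb': in L2? No
Intersection = {abb}
|L1 ∩ L2| = 1

1


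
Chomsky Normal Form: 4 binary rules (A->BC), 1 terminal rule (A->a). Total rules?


CNF allows two rule forms:
  A -> BC (binary): 4 rules
  A -> a (terminal): 1 rule
Total = 4 + 1 = 5

5


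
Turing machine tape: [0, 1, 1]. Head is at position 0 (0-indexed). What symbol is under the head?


Tape: [0, 1, 1]
Positions: 0 1 2
Values:    0 1 1
Head at position 0
tape[0] = 0

0


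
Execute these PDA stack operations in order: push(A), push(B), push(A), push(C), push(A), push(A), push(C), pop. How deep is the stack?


Tracing stack operations:
  push(A) -> stack = [A], depth=1
  push(B) -> stack = [A,B], depth=2
  push(A) -> stack = [A,B,A], depth=3
  push(C) -> stack = [A,B,A,C], depth=4
  push(A) -> stack = [A,B,A,C,A], depth=5
  push(A) -> stack = [A,B,A,C,A,A], depth=6
  push(C) -> stack = [A,B,A,C,A,A,C], depth=7
  pop -> removed C, stack = [A,B,A,C,A,A], depth=6
Final depth = 6

6


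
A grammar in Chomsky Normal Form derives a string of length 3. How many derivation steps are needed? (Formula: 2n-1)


Chomsky Normal Form derivation:
String length n = 3
Each step either:
  - Splits a nonterminal into two (n-1 such steps)
  - Converts a nonterminal to terminal (n such steps)
Total = (n-1) + n = 2n - 1
= 2(3) - 1
= 6 - 1
= 5

5


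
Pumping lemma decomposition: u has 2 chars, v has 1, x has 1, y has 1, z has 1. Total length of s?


|s| = |u| + |v| + |x| + |y| + |z|
= 2 + 1 + 1 + 1 + 1
= 3 + 1 + 2
= 4 + 2
= 6

6


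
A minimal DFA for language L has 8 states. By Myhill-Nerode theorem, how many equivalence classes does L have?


Myhill-Nerode theorem:
Number of equivalence classes = number of states in minimal DFA
Minimal DFA states = 8
Therefore equivalence classes = 8

8


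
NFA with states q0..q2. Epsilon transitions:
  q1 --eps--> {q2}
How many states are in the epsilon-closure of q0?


Starting from q0
Initialize closure = {q0}
q0 has no outgoing epsilon transitions -> nothing to add
Final closure: {q0}
Size = 1

1


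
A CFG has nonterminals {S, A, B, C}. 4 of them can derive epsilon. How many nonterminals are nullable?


Nonterminals: {S, A, B, C}
A nonterminal is nullable if it can derive epsilon
Counting nullable nonterminals: 4
Total nullable = 4

4


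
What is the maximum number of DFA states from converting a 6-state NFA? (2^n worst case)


NFA has 6 states
Subset construction: each DFA state = subset of NFA states
Maximum subsets = 2^6
2^6 = 64

64


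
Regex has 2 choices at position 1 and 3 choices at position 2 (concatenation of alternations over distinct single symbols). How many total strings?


First group: 2 alternatives
Second group: 3 alternatives
Concatenation: each choice from group 1 pairs with each from group 2
Total = 2 x 3 = 6

6


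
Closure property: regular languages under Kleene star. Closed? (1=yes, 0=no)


Regular languages are closed under:
- Union (DFA product construction)
- Intersection (DFA product construction)
- Complement (swap accept/reject states)
- Concatenation (NFA construction)
- Kleene star (NFA construction)
Kleene star is in this list
Therefore: closed

1


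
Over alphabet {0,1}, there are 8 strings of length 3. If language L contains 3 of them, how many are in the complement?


Alphabet: {0,1}
String length: 3
Total strings of length 3 = 2^3 = 8
Strings in L = 3
Complement = total - |L|
= 8 - 3
= 5

5


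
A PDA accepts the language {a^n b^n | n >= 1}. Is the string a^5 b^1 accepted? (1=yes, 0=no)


Language requires equal numbers of a's and b's
PDA pushes for each 'a', pops for each 'b'
Number of a's = 5
Number of b's = 1
5 != 1 -> Reject

0


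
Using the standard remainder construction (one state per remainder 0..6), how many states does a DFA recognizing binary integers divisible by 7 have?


Divisibility by 7 is tracked via the remainder mod 7: 0, 1, ..., 6
The construction assigns one state to each remainder
Number of remainders = 7

7


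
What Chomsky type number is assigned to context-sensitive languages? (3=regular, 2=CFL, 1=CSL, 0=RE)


Chomsky hierarchy levels:
  Type 3: Regular (DFA/NFA/regex)
  Type 2: Context-free (PDA)
  Type 1: Context-sensitive
  Type 0: Recursively enumerable (TM)
'context-sensitive' corresponds to Type 1

1


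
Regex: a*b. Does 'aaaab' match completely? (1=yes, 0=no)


Pattern: a*b
String: 'aaaab'
Pattern requires: zero or more 'a's followed by exactly one 'b'
Found 4 leading 'a's
Remaining: 'b'
Remaining is exactly 'b' -> match
Result: 1

1


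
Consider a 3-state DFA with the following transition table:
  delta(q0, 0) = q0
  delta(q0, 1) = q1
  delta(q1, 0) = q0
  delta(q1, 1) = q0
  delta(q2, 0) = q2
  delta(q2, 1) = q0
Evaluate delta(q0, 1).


Looking up transition function:
delta(q0, 1) in the table
Row: q0, Column: 1
Result: q1

q1


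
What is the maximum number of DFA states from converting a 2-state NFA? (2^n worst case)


NFA has 2 states
Subset construction: each DFA state = subset of NFA states
Maximum subsets = 2^2
2^2 = 4

4


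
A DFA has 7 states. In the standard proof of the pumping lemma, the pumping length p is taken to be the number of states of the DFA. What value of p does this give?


Pumping lemma for regular languages (standard proof):
Take p = |Q|, the number of DFA states.
Any string of length >= |Q| passes through |Q|+1 states while reading its first |Q| symbols,
so by pigeonhole some state repeats, giving the loop that can be pumped.
Here |Q| = 7
Therefore the proof uses p = 7

7


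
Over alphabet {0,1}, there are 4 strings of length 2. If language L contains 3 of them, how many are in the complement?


Alphabet: {0,1}
String length: 2
Total strings of length 2 = 2^2 = 4
Strings in L = 3
Complement = total - |L|
= 4 - 3
= 1

1


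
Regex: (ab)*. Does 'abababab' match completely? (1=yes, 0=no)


Pattern: (ab)*
String: 'abababab'
Pattern requires: zero or more repetitions of 'ab'
Pairs: ['ab', 'ab', 'ab', 'ab']
All pairs are 'ab'? Yes
Result: 1

1


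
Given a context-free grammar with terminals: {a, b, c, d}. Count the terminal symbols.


Terminal symbols: a, b, c, d
Counting each: a (#1), b (#2), c (#3), d (#4)
Total = 4

4


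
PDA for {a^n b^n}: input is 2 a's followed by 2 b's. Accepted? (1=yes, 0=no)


Language requires equal numbers of a's and b's
PDA pushes for each 'a', pops for each 'b'
Number of a's = 2
Number of b's = 2
2 == 2 -> Accept

1


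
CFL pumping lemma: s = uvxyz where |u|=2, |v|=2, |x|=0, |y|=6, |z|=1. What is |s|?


|s| = |u| + |v| + |x| + |y| + |z|
= 2 + 2 + 0 + 6 + 1
= 4 + 0 + 7
= 4 + 7
= 11

11


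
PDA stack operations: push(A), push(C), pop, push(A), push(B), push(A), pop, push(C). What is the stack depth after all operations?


Tracing stack operations:
  push(A) -> stack = [A], depth=1
  push(C) -> stack = [A,C], depth=2
  pop -> removed C, stack = [A], depth=1
  push(A) -> stack = [A,A], depth=2
  push(B) -> stack = [A,A,B], depth=3
  push(A) -> stack = [A,A,B,A], depth=4
  pop -> removed A, stack = [A,A,B], depth=3
  push(C) -> stack = [A,A,B,C], depth=4
Final depth = 4

4


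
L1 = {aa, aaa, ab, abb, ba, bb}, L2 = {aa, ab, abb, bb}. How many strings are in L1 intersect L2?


L1 = {aa, aaa, ab, abb, ba, bb}
L2 = {aa, ab, abb, bb}
Checking each string in L1 against L2:
  'aa': in L2? Yes
  'aaa': in L2? No
  'ab': in L2? Yes
  'abb': in L2? Yes
  'ba': in L2? No
  'bb': in L2? Yes
Intersection = {aa, ab, abb, bb}
|L1 ∩ L2| = 4

4


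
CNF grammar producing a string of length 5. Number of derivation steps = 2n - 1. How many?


Chomsky Normal Form derivation:
String length n = 5
Each step either:
  - Splits a nonterminal into two (n-1 such steps)
  - Converts a nonterminal to terminal (n such steps)
Total = (n-1) + n = 2n - 1
= 2(5) - 1
= 10 - 1
= 9

9


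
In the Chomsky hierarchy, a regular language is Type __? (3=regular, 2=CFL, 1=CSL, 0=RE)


Chomsky hierarchy levels:
  Type 3: Regular (DFA/NFA/regex)
  Type 2: Context-free (PDA)
  Type 1: Context-sensitive
  Type 0: Recursively enumerable (TM)
'regular' corresponds to Type 3

3


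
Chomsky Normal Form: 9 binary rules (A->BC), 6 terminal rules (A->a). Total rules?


CNF allows two rule forms:
  A -> BC (binary): 9 rules
  A -> a (terminal): 6 rules
Total = 9 + 6 = 15

15


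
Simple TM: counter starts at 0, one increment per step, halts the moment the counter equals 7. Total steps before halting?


Counter starts at 0. Counting sequence:
  Step 1: counter = 1
  Step 2: counter = 2
  Step 3: counter = 3
  Step 4: counter = 4
  Step 5: counter = 5
  Step 6: counter = 6
  Step 7: counter = 7
Counter reached 7 -> halt
Total steps = 7

7


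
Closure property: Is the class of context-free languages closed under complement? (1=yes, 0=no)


CFL closure properties:
  Closed under: union, concatenation, Kleene star
  NOT closed under: intersection, complement
Operation 'complement' is in not-closed list -> No (not closed)

0


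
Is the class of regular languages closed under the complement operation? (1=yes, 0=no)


Regular languages are closed under:
- Union (DFA product construction)
- Intersection (DFA product construction)
- Complement (swap accept/reject states)
- Concatenation (NFA construction)
- Kleene star (NFA construction)
complement is in this list
Therefore: closed

1


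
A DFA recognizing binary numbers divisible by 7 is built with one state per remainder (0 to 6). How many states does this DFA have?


Divisibility by 7 is tracked via the remainder mod 7: 0, 1, ..., 6
The construction assigns one state to each remainder
Number of remainders = 7

7


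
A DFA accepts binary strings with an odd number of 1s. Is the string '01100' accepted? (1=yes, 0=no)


DFA has 2 states: q_even (start, accept=no) and q_odd
Processing string '01100' character by character:
  Position 0: read '0', 1-count=0 -> q_even (no change)
  Position 1: read '1', 1-count=1 -> q_odd
  Position 2: read '1', 1-count=2 -> q_even
  Position 3: read '0', 1-count=2 -> q_even (no change)
  Position 4: read '0', 1-count=2 -> q_even (no change)
Final state: q_even, total 1s = 2 (even); the DFA requires an odd count -> reject

0


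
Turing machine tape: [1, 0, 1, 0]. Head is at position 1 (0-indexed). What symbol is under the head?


Tape: [1, 0, 1, 0]
Positions: 0 1 2 3
Values:    1 0 1 0
Head at position 1
tape[1] = 0

0


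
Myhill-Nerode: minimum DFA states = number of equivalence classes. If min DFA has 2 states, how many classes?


Myhill-Nerode theorem:
Number of equivalence classes = number of states in minimal DFA
Minimal DFA states = 2
Therefore equivalence classes = 2

2


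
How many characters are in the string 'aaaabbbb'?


String: 'aaaabbbb'
Counting characters:
  'a' appears 4 time(s)
  'b' appears 4 time(s)
Total length = 4 + 4 = 8

8


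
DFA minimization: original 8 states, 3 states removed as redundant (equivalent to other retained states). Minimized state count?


Original DFA: 8 states
Redundant states removed: 3
Minimized states = original - removed
= 8 - 3
= 5

5


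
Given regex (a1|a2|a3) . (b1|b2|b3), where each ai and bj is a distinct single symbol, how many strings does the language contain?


First group: 3 alternatives
Second group: 3 alternatives
Concatenation: each choice from group 1 pairs with each from group 2
Total = 3 x 3 = 9

9


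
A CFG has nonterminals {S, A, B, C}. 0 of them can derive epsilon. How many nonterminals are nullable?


Nonterminals: {S, A, B, C}
A nonterminal is nullable if it can derive epsilon
Counting nullable nonterminals: 0
Total nullable = 0

0


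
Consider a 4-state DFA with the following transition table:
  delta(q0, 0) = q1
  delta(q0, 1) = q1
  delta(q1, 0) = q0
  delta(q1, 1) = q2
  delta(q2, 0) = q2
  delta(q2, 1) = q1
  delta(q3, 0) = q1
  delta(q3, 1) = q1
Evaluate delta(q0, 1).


Looking up transition function:
delta(q0, 1) in the table
Row: q0, Column: 1
Result: q1

q1


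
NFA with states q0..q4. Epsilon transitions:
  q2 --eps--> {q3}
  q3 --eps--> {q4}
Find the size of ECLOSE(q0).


Starting from q0
Initialize closure = {q0}
q0 has no outgoing epsilon transitions -> nothing to add
Final closure: {q0}
Size = 1

1


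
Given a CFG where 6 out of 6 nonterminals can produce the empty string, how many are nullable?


Nonterminals: {S, A, B, C, D, E}
A nonterminal is nullable if it can derive epsilon
Counting nullable nonterminals: 6
Total nullable = 6

6


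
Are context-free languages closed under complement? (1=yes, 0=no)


CFL closure properties:
  Closed under: union, concatenation, Kleene star
  NOT closed under: intersection, complement
Operation 'complement' is in not-closed list -> No (not closed)

0


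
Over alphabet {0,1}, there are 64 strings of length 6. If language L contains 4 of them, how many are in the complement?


Alphabet: {0,1}
String length: 6
Total strings of length 6 = 2^6 = 64
Strings in L = 4
Complement = total - |L|
= 64 - 4
= 60

60


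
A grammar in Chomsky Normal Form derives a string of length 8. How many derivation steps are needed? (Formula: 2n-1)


Chomsky Normal Form derivation:
String length n = 8
Each step either:
  - Splits a nonterminal into two (n-1 such steps)
  - Converts a nonterminal to terminal (n such steps)
Total = (n-1) + n = 2n - 1
= 2(8) - 1
= 16 - 1
= 15

15


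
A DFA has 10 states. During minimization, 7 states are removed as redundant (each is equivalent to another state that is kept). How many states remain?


Original DFA: 10 states
Redundant states removed: 7
Minimized states = original - removed
= 10 - 7
= 3

3


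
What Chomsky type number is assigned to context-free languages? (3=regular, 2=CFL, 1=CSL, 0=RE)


Chomsky hierarchy levels:
  Type 3: Regular (DFA/NFA/regex)
  Type 2: Context-free (PDA)
  Type 1: Context-sensitive
  Type 0: Recursively enumerable (TM)
'context-free' corresponds to Type 2

2


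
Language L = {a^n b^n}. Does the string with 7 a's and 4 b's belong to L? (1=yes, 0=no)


Language requires equal numbers of a's and b's
PDA pushes for each 'a', pops for each 'b'
Number of a's = 7
Number of b's = 4
7 != 4 -> Reject

0


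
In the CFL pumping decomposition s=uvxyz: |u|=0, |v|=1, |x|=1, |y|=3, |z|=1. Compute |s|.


|s| = |u| + |v| + |x| + |y| + |z|
= 0 + 1 + 1 + 3 + 1
= 1 + 1 + 4
= 2 + 4
= 6

6


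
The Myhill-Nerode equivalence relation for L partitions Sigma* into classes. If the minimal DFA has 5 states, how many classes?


Myhill-Nerode theorem:
Number of equivalence classes = number of states in minimal DFA
Minimal DFA states = 5
Therefore equivalence classes = 5

5


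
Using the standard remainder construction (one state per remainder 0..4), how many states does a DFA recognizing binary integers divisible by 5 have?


Divisibility by 5 is tracked via the remainder mod 5: 0, 1, ..., 4
The construction assigns one state to each remainder
Number of remainders = 5

5


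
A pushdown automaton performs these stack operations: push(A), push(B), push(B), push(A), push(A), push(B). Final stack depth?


Tracing stack operations:
  push(A) -> stack = [A], depth=1
  push(B) -> stack = [A,B], depth=2
  push(B) -> stack = [A,B,B], depth=3
  push(A) -> stack = [A,B,B,A], depth=4
  push(A) -> stack = [A,B,B,A,A], depth=5
  push(B) -> stack = [A,B,B,A,A,B], depth=6
Final depth = 6

6


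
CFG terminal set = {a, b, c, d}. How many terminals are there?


Terminal symbols: a, b, c, d
Counting each: a (#1), b (#2), c (#3), d (#4)
Total = 4

4


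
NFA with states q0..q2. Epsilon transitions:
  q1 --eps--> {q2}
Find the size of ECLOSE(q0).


Starting from q0
Initialize closure = {q0}
q0 has no outgoing epsilon transitions -> nothing to add
Final closure: {q0}
Size = 1

1


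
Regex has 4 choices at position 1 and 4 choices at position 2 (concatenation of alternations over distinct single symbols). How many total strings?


First group: 4 alternatives
Second group: 4 alternatives
Concatenation: each choice from group 1 pairs with each from group 2
Total = 4 x 4 = 16

16


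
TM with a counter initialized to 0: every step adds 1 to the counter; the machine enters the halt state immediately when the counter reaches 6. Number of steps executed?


Counter starts at 0. Counting sequence:
  Step 1: counter = 1
  Step 2: counter = 2
  Step 3: counter = 3
  Step 4: counter = 4
  Step 5: counter = 5
  Step 6: counter = 6
Counter reached 6 -> halt
Total steps = 6

6


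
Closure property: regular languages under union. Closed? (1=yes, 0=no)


Regular languages are closed under:
- Union (DFA product construction)
- Intersection (DFA product construction)
- Complement (swap accept/reject states)
- Concatenation (NFA construction)
- Kleene star (NFA construction)
union is in this list
Therefore: closed

1


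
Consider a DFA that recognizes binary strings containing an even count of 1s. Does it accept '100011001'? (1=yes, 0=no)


DFA has 2 states: q_even (start, accept=yes) and q_odd
Processing string '100011001' character by character:
  Position 0: read '1', 1-count=1 -> q_odd
  Position 1: read '0', 1-count=1 -> q_odd (no change)
  Position 2: read '0', 1-count=1 -> q_odd (no change)
  Position 3: read '0', 1-count=1 -> q_odd (no change)
  Position 4: read '1', 1-count=2 -> q_even
  Position 5: read '1', 1-count=3 -> q_odd
  Position 6: read '0', 1-count=3 -> q_odd (no change)
  Position 7: read '0', 1-count=3 -> q_odd (no change)
  Position 8: read '1', 1-count=4 -> q_even
Final state: q_even, total 1s = 4 (even); the DFA requires an even count -> accept

1


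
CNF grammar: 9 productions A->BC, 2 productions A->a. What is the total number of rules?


CNF allows two rule forms:
  A -> BC (binary): 9 rules
  A -> a (terminal): 2 rules
Total = 9 + 2 = 11

11


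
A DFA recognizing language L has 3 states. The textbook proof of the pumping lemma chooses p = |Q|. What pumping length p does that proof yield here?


Pumping lemma for regular languages (standard proof):
Take p = |Q|, the number of DFA states.
Any string of length >= |Q| passes through |Q|+1 states while reading its first |Q| symbols,
so by pigeonhole some state repeats, giving the loop that can be pumped.
Here |Q| = 3
Therefore the proof uses p = 3

3


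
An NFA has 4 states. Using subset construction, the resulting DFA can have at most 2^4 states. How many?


NFA has 4 states
Subset construction: each DFA state = subset of NFA states
Maximum subsets = 2^4
2^4 = 16

16


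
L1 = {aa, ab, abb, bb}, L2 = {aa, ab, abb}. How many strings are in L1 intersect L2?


L1 = {aa, ab, abb, bb}
L2 = {aa, ab, abb}
Checking each string in L1 against L2:
  'aa': in L2? Yes
  'ab': in L2? Yes
  'abb': in L2? Yes
  'bb': in L2? No
Intersection = {aa, ab, abb}
|L1 ∩ L2| = 3

3


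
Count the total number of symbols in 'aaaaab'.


String: 'aaaaab'
Counting characters:
  'a' appears 5 time(s)
  'b' appears 1 time(s)
Total length = 5 + 1 = 6

6


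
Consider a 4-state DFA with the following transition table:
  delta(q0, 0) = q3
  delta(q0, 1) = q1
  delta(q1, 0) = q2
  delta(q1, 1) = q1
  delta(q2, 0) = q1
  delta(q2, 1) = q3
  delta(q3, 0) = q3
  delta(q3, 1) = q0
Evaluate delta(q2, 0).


Looking up transition function:
delta(q2, 0) in the table
Row: q2, Column: 0
Result: q1

q1


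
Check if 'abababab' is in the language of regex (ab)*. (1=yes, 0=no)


Pattern: (ab)*
String: 'abababab'
Pattern requires: zero or more repetitions of 'ab'
Pairs: ['ab', 'ab', 'ab', 'ab']
All pairs are 'ab'? Yes
Result: 1

1


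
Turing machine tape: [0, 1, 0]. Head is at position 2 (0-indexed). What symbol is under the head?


Tape: [0, 1, 0]
Positions: 0 1 2
Values:    0 1 0
Head at position 2
tape[2] = 0

0


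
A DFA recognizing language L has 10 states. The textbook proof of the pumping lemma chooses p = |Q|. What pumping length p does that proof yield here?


Pumping lemma for regular languages (standard proof):
Take p = |Q|, the number of DFA states.
Any string of length >= |Q| passes through |Q|+1 states while reading its first |Q| symbols,
so by pigeonhole some state repeats, giving the loop that can be pumped.
Here |Q| = 10
Therefore the proof uses p = 10

10


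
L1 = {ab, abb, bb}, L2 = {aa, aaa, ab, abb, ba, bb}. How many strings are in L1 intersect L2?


L1 = {ab, abb, bb}
L2 = {aa, aaa, ab, abb, ba, bb}
Checking each string in L1 against L2:
  'ab': in L2? Yes
  'abb': in L2? Yes
  'bb': in L2? Yes
Intersection = {ab, abb, bb}
|L1 ∩ L2| = 3

3


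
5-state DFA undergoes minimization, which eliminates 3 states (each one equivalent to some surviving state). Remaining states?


Original DFA: 5 states
Redundant states removed: 3
Minimized states = original - removed
= 5 - 3
= 2

2


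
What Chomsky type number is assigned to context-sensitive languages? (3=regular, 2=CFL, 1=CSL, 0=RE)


Chomsky hierarchy levels:
  Type 3: Regular (DFA/NFA/regex)
  Type 2: Context-free (PDA)
  Type 1: Context-sensitive
  Type 0: Recursively enumerable (TM)
'context-sensitive' corresponds to Type 1

1


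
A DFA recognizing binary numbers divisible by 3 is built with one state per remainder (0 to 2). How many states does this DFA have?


Divisibility by 3 is tracked via the remainder mod 3: 0, 1, ..., 2
The construction assigns one state to each remainder
Number of remainders = 3

3


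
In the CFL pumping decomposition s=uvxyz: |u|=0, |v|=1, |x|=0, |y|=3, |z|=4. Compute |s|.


|s| = |u| + |v| + |x| + |y| + |z|
= 0 + 1 + 0 + 3 + 4
= 1 + 0 + 7
= 1 + 7
= 8

8


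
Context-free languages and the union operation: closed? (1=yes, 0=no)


CFL closure properties:
  Closed under: union, concatenation, Kleene star
  NOT closed under: intersection, complement
Operation 'union' is in closed list -> Yes (closed)

1


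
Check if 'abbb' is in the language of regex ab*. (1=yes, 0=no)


Pattern: ab*
String: 'abbb'
Pattern requires: exactly one 'a' followed by zero or more 'b's
First char is 'a' -> OK
Rest 'bbb': all b's? Yes
Result: 1

1


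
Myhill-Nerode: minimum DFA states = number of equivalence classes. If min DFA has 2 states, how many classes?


Myhill-Nerode theorem:
Number of equivalence classes = number of states in minimal DFA
Minimal DFA states = 2
Therefore equivalence classes = 2

2


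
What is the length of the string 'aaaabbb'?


String: 'aaaabbb'
Counting characters:
  'a' appears 4 time(s)
  'b' appears 3 time(s)
Total length = 4 + 3 = 7

7


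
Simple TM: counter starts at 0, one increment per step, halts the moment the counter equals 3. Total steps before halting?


Counter starts at 0. Counting sequence:
  Step 1: counter = 1
  Step 2: counter = 2
  Step 3: counter = 3
Counter reached 3 -> halt
Total steps = 3

3


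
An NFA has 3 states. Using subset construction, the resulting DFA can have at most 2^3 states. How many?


NFA has 3 states
Subset construction: each DFA state = subset of NFA states
Maximum subsets = 2^3
2^3 = 8

8


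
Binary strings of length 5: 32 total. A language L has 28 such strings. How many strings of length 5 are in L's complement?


Alphabet: {0,1}
String length: 5
Total strings of length 5 = 2^5 = 32
Strings in L = 28
Complement = total - |L|
= 32 - 28
= 4

4


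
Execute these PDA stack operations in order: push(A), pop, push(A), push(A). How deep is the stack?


Tracing stack operations:
  push(A) -> stack = [A], depth=1
  pop -> removed A, stack = [], depth=0
  push(A) -> stack = [A], depth=1
  push(A) -> stack = [A,A], depth=2
Final depth = 2

2


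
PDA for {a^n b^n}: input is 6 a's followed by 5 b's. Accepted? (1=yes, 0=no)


Language requires equal numbers of a's and b's
PDA pushes for each 'a', pops for each 'b'
Number of a's = 6
Number of b's = 5
6 != 5 -> Reject

0


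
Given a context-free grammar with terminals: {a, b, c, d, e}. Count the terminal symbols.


Terminal symbols: a, b, c, d, e
Counting each: a (#1), b (#2), c (#3), d (#4), e (#5)
Total = 5

5


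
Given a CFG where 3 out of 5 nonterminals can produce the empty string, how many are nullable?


Nonterminals: {S, A, B, C, D}
A nonterminal is nullable if it can derive epsilon
Counting nullable nonterminals: 3
Total nullable = 3

3


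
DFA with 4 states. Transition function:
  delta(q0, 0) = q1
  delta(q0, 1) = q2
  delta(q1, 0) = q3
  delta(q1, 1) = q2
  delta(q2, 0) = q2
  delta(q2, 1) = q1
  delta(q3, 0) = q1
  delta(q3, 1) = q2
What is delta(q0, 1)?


Looking up transition function:
delta(q0, 1) in the table
Row: q0, Column: 1
Result: q2

q2


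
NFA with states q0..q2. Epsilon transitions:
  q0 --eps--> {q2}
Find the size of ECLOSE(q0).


Starting from q0
Initialize closure = {q0}
Follow epsilon from q0 -> add q2
Final closure: {q0, q2}
Size = 2

2


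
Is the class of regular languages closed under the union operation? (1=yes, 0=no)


Regular languages are closed under:
- Union (DFA product construction)
- Intersection (DFA product construction)
- Complement (swap accept/reject states)
- Concatenation (NFA construction)
- Kleene star (NFA construction)
union is in this list
Therefore: closed

1


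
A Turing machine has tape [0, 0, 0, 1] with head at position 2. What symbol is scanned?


Tape: [0, 0, 0, 1]
Positions: 0 1 2 3
Values:    0 0 0 1
Head at position 2
tape[2] = 0

0


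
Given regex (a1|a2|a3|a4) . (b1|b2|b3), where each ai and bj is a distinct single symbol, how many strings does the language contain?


First group: 4 alternatives
Second group: 3 alternatives
Concatenation: each choice from group 1 pairs with each from group 2
Total = 4 x 3 = 12

12


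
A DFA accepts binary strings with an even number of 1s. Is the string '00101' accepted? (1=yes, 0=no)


DFA has 2 states: q_even (start, accept=yes) and q_odd
Processing string '00101' character by character:
  Position 0: read '0', 1-count=0 -> q_even (no change)
  Position 1: read '0', 1-count=0 -> q_even (no change)
  Position 2: read '1', 1-count=1 -> q_odd
  Position 3: read '0', 1-count=1 -> q_odd (no change)
  Position 4: read '1', 1-count=2 -> q_even
Final state: q_even, total 1s = 2 (even); the DFA requires an even count -> accept

1


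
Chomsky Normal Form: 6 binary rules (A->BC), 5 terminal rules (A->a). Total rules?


CNF allows two rule forms:
  A -> BC (binary): 6 rules
  A -> a (terminal): 5 rules
Total = 6 + 5 = 11

11


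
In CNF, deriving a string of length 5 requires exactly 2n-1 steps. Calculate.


Chomsky Normal Form derivation:
String length n = 5
Each step either:
  - Splits a nonterminal into two (n-1 such steps)
  - Converts a nonterminal to terminal (n such steps)
Total = (n-1) + n = 2n - 1
= 2(5) - 1
= 10 - 1
= 9

9


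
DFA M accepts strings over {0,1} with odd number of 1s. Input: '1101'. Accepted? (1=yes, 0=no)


DFA has 2 states: q_even (start, accept=no) and q_odd
Processing string '1101' character by character:
  Position 0: read '1', 1-count=1 -> q_odd
  Position 1: read '1', 1-count=2 -> q_even
  Position 2: read '0', 1-count=2 -> q_even (no change)
  Position 3: read '1', 1-count=3 -> q_odd
Final state: q_odd, total 1s = 3 (odd); the DFA requires an odd count -> accept

1


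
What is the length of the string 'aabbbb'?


String: 'aabbbb'
Counting characters:
  'a' appears 2 time(s)
  'b' appears 4 time(s)
Total length = 2 + 4 = 6

6


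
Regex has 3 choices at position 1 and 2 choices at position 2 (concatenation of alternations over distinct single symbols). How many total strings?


First group: 3 alternatives
Second group: 2 alternatives
Concatenation: each choice from group 1 pairs with each from group 2
Total = 3 x 2 = 6

6


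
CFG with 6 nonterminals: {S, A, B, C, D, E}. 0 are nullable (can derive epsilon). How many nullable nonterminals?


Nonterminals: {S, A, B, C, D, E}
A nonterminal is nullable if it can derive epsilon
Counting nullable nonterminals: 0
Total nullable = 0

0


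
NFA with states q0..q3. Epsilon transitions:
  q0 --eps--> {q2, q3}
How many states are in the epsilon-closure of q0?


Starting from q0
Initialize closure = {q0}
Follow epsilon from q0 -> add q2
Follow epsilon from q0 -> add q3
Final closure: {q0, q2, q3}
Size = 3

3


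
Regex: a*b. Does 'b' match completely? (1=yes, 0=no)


Pattern: a*b
String: 'b'
Pattern requires: zero or more 'a's followed by exactly one 'b'
Found 0 leading 'a's
Remaining: 'b'
Remaining is exactly 'b' -> match
Result: 1

1


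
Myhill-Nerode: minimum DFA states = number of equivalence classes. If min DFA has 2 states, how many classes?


Myhill-Nerode theorem:
Number of equivalence classes = number of states in minimal DFA
Minimal DFA states = 2
Therefore equivalence classes = 2

2


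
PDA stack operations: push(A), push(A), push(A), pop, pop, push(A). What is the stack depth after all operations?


Tracing stack operations:
  push(A) -> stack = [A], depth=1
  push(A) -> stack = [A,A], depth=2
  push(A) -> stack = [A,A,A], depth=3
  pop -> removed A, stack = [A,A], depth=2
  pop -> removed A, stack = [A], depth=1
  push(A) -> stack = [A,A], depth=2
Final depth = 2

2


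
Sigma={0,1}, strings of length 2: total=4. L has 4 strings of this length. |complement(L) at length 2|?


Alphabet: {0,1}
String length: 2
Total strings of length 2 = 2^2 = 4
Strings in L = 4
Complement = total - |L|
= 4 - 4
= 0

0


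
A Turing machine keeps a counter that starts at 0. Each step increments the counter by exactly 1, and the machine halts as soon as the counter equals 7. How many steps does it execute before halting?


Counter starts at 0. Counting sequence:
  Step 1: counter = 1
  Step 2: counter = 2
  Step 3: counter = 3
  Step 4: counter = 4
  Step 5: counter = 5
  Step 6: counter = 6
  Step 7: counter = 7
Counter reached 7 -> halt
Total steps = 7

7


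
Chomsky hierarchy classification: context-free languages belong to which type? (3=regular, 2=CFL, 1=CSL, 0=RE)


Chomsky hierarchy levels:
  Type 3: Regular (DFA/NFA/regex)
  Type 2: Context-free (PDA)
  Type 1: Context-sensitive
  Type 0: Recursively enumerable (TM)
'context-free' corresponds to Type 2

2


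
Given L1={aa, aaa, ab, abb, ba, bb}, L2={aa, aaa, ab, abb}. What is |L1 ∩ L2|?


L1 = {aa, aaa, ab, abb, ba, bb}
L2 = {aa, aaa, ab, abb}
Checking each string in L1 against L2:
  'aa': in L2? Yes
  'aaa': in L2? Yes
  'ab': in L2? Yes
  'abb': in L2? Yes
  'ba': in L2? No
  'bb': in L2? No
Intersection = {aa, aaa, ab, abb}
|L1 ∩ L2| = 4

4


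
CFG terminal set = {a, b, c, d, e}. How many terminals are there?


Terminal symbols: a, b, c, d, e
Counting each: a (#1), b (#2), c (#3), d (#4), e (#5)
Total = 5

5


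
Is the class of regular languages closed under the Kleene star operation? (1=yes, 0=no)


Regular languages are closed under:
- Union (DFA product construction)
- Intersection (DFA product construction)
- Complement (swap accept/reject states)
- Concatenation (NFA construction)
- Kleene star (NFA construction)
Kleene star is in this list
Therefore: closed

1


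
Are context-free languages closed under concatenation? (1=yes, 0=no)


CFL closure properties:
  Closed under: union, concatenation, Kleene star
  NOT closed under: intersection, complement
Operation 'concatenation' is in closed list -> Yes (closed)

1


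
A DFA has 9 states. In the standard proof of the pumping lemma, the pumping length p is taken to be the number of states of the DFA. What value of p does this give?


Pumping lemma for regular languages (standard proof):
Take p = |Q|, the number of DFA states.
Any string of length >= |Q| passes through |Q|+1 states while reading its first |Q| symbols,
so by pigeonhole some state repeats, giving the loop that can be pumped.
Here |Q| = 9
Therefore the proof uses p = 9

9


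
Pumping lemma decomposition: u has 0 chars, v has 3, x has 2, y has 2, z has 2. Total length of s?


|s| = |u| + |v| + |x| + |y| + |z|
= 0 + 3 + 2 + 2 + 2
= 3 + 2 + 4
= 5 + 4
= 9

9
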